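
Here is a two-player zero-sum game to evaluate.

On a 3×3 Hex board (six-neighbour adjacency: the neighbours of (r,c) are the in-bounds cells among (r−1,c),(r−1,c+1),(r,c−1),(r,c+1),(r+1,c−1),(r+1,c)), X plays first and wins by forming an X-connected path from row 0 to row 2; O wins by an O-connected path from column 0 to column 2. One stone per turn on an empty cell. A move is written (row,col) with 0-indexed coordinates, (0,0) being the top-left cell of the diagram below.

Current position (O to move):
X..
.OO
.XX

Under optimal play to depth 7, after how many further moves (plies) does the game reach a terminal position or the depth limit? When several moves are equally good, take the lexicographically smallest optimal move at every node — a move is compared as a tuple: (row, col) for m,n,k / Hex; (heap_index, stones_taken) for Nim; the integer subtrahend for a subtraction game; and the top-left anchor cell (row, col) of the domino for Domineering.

PV length from [X../.OO/.XX]: 3 plies

p1 O@[X../.OO/.XX]: (0,1)[XO./.OO/.XX]+1* (0,2)[X.O/.OO/.XX]+1 (1,0)[X../OOO/.XX]+1 (2,0)[X../.OO/OXX]+1
p2 X@[XO./.OO/.XX]: (0,2)[XOX/.OO/.XX]-1* (1,0)[XO./XOO/.XX]-1 (2,0)[XO./.OO/XXX]-1
p3 O@[XOX/.OO/.XX]: (1,0)[XOX/OOO/.XX]+1* (2,0)[XOX/.OO/OXX]+1
p4 X@[XOX/OOO/.XX] terminal -1; root [X../.OO/.XX] d7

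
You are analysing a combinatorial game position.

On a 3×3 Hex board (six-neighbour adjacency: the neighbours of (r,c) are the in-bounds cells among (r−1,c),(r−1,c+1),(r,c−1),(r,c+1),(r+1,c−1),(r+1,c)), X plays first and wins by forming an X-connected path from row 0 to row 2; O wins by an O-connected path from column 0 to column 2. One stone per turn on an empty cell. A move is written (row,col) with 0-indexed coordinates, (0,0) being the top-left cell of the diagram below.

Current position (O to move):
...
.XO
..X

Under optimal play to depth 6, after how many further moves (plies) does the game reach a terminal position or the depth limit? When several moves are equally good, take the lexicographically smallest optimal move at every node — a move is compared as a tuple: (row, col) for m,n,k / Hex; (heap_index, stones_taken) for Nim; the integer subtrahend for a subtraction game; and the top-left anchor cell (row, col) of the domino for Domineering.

PV length from [.../.XO/..X]: 6 plies

p1 O@[.../.XO/..X]: (0,0)[O../.XO/..X]-1* (0,1)[.O./.XO/..X]-1 (0,2)[..O/.XO/..X]-1 (1,0)[.../OXO/..X]-1 (2,0)[.../.XO/O.X]-1 (2,1)[.../.XO/.OX]-1
p2 X@[O../.XO/..X]: (0,1)[OX./.XO/..X]+1* (0,2)[O.X/.XO/..X]+1 (1,0)[O../XXO/..X]+1 (2,0)[O../.XO/X.X]+1 (2,1)[O../.XO/.XX]+1
p3 O@[OX./.XO/..X]: (0,2)[OXO/.XO/..X]-1* (1,0)[OX./OXO/..X]-1 (2,0)[OX./.XO/O.X]-1 (2,1)[OX./.XO/.OX]-1
p4 X@[OXO/.XO/..X]: (1,0)[OXO/XXO/..X]+1* (2,0)[OXO/.XO/X.X]+1 (2,1)[OXO/.XO/.XX]+1
p5 O@[OXO/XXO/..X]: (2,0)[OXO/XXO/O.X]-1* (2,1)[OXO/XXO/.OX]-1
p6 X@[OXO/XXO/O.X]: (2,1)[OXO/XXO/OXX]+1*
p7 O@[OXO/XXO/OXX] terminal -1; root [.../.XO/..X] d6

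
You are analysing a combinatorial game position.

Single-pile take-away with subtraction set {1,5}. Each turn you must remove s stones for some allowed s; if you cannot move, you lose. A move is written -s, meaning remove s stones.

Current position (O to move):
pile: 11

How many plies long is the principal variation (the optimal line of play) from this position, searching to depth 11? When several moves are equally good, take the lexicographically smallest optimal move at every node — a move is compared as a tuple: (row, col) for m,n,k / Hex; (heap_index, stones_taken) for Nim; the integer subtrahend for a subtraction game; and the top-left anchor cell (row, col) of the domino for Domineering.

PV length from [11]: 11 plies

ply 1, O at 11 | -1=+1→10*; -5=+1→6
ply 2, X at 10 | -1=-1→9*; -5=-1→5
ply 3, O at 9 | -1=+1→8*; -5=+1→4
ply 4, X at 8 | -1=-1→7*; -5=-1→3
ply 5, O at 7 | -1=+1→6*; -5=+1→2
ply 6, X at 6 | -1=-1→5*; -5=-1→1
ply 7, O at 5 | -1=+1→4*; -5=+1→0
ply 8, X at 4 | -1=-1→3*
ply 9, O at 3 | -1=+1→2*
ply 10, X at 2 | -1=-1→1*
ply 11, O at 1 | -1=+1→0*
ply 12: 0 is terminal -1 (X); from 11 depth 11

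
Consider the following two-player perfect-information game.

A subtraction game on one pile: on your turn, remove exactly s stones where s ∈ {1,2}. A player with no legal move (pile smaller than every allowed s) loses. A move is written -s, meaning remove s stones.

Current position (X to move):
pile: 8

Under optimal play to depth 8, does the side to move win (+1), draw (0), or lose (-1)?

value(8, X) = +1

ply 1, X at 8 | -1=-1→7; -2=+1→6*
ply 2, O at 6 | -1=-1→5*; -2=-1→4
ply 3, X at 5 | -1=-1→4; -2=+1→3*
ply 4, O at 3 | -1=-1→2*; -2=-1→1
ply 5, X at 2 | -1=-1→1; -2=+1→0*
ply 6: 0 is terminal -1 (O); from 8 depth 8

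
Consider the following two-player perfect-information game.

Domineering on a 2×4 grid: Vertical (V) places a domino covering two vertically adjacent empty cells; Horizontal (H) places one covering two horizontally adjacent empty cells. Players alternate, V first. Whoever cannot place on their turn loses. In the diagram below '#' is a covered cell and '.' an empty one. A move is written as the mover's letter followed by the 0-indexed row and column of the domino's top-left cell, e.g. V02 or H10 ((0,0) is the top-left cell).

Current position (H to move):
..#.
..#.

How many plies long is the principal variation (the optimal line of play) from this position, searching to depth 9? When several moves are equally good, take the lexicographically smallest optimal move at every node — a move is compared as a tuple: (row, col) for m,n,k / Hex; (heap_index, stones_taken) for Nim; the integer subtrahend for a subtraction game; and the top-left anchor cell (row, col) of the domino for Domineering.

ply 1, H at ..#./..#. | H00=+1→###./..#.*; H10=+1→..#./###.
ply 2, V at ###./..#. | V03=-1→####/..##*
ply 3, H at ####/..## | H10=+1→####/####*
ply 4: ####/#### is terminal -1 (V); from ..#./..#. depth 9

PV length from [..#./..#.]: 3 plies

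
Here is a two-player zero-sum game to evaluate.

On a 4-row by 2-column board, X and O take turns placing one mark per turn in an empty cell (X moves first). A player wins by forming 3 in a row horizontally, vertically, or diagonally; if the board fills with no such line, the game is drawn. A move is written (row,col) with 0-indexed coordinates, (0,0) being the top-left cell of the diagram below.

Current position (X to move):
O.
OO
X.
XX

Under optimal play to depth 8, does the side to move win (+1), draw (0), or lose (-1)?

value(O./OO/X./XX, X) = 0

p1 X@[O./OO/X./XX]: (0,1)[OX/OO/X./XX]+0* (2,1)[O./OO/XX/XX]+0
p2 O@[OX/OO/X./XX]: (2,1)[OX/OO/XO/XX]+0*
p3 X@[OX/OO/XO/XX] terminal +0; root [O./OO/X./XX] d8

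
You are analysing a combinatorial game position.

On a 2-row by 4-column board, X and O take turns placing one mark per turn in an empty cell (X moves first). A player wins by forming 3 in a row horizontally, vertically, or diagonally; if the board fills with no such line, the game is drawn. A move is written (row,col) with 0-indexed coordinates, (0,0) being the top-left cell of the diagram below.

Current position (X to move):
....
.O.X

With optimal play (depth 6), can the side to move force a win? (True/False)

p1 X@[..../.O.X]: (0,0)[X.../.O.X]+0* (0,1)[.X../.O.X]+0 (0,2)[..X./.O.X]+0 (0,3)[...X/.O.X]+0 (1,0)[..../XO.X]+0 (1,2)[..../.OXX]+0
p2 O@[X.../.O.X]: (0,1)[XO../.O.X]+0* (0,2)[X.O./.O.X]+0 (0,3)[X..O/.O.X]+0 (1,0)[X.../OO.X]+0 (1,2)[X.../.OOX]+0
p3 X@[XO../.O.X]: (0,2)[XOX./.O.X]+0* (0,3)[XO.X/.O.X]+0 (1,0)[XO../XO.X]+0 (1,2)[XO../.OXX]+0
p4 O@[XOX./.O.X]: (0,3)[XOXO/.O.X]+0* (1,0)[XOX./OO.X]+0 (1,2)[XOX./.OOX]+0
p5 X@[XOXO/.O.X]: (1,0)[XOXO/XO.X]+0* (1,2)[XOXO/.OXX]+0
p6 O@[XOXO/XO.X]: (1,2)[XOXO/XOOX]+0*
p7 X@[XOXO/XOOX] terminal +0; root [..../.O.X] d6

X winning at [..../.O.X]: False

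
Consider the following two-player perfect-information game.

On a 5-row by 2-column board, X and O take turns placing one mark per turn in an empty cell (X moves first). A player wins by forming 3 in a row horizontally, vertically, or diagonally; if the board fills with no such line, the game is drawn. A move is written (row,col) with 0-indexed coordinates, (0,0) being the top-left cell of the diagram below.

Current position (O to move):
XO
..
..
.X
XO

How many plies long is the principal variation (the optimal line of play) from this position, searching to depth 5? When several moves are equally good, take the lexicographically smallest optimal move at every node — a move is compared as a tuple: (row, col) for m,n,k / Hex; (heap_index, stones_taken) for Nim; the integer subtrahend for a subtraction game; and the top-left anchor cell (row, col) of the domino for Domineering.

ply 1, O at XO/../../.X/XO | (1,0)=+0→XO/O./../.X/XO*; (1,1)=+0→XO/.O/../.X/XO; (2,0)=+0→XO/../O./.X/XO; (2,1)=+0→XO/../.O/.X/XO; (3,0)=+0→XO/../../OX/XO
ply 2, X at XO/O./../.X/XO | (1,1)=+0→XO/OX/../.X/XO*; (2,0)=+0→XO/O./X./.X/XO; (2,1)=+0→XO/O./.X/.X/XO; (3,0)=+0→XO/O./../XX/XO
ply 3, O at XO/OX/../.X/XO | (2,0)=-1→XO/OX/O./.X/XO; (2,1)=+0→XO/OX/.O/.X/XO*; (3,0)=-1→XO/OX/../OX/XO
ply 4, X at XO/OX/.O/.X/XO | (2,0)=+0→XO/OX/XO/.X/XO*; (3,0)=+0→XO/OX/.O/XX/XO
ply 5, O at XO/OX/XO/.X/XO | (3,0)=+0→XO/OX/XO/OX/XO*
ply 6: XO/OX/XO/OX/XO is terminal +0 (X); from XO/../../.X/XO depth 5

PV length from [XO/../../.X/XO]: 5 plies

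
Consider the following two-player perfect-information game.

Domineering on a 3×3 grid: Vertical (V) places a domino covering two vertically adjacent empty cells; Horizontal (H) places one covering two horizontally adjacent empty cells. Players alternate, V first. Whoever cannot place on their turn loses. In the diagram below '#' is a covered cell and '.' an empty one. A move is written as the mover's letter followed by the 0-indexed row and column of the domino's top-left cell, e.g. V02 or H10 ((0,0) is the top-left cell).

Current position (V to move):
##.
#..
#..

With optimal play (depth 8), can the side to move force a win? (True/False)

V winning at [##./#../#..]: True

p1 V@[##./#../#..]: V02[###/#.#/#..]-1 V11[##./##./##.]+1* V12[##./#.#/#.#]+1
p2 H@[##./##./##.] terminal -1; root [##./#../#..] d8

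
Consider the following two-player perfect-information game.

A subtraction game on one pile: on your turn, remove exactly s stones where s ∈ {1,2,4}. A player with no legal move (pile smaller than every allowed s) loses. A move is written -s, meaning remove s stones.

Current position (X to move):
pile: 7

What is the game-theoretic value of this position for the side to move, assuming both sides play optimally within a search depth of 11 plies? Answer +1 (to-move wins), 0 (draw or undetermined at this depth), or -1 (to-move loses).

value(7, X) = +1

p1 X@[7]: -1[6]+1* -2[5]-1 -4[3]+1
p2 O@[6]: -1[5]-1* -2[4]-1 -4[2]-1
p3 X@[5]: -1[4]-1 -2[3]+1* -4[1]-1
p4 O@[3]: -1[2]-1* -2[1]-1
p5 X@[2]: -1[1]-1 -2[0]+1*
p6 O@[0] terminal -1; root [7] d11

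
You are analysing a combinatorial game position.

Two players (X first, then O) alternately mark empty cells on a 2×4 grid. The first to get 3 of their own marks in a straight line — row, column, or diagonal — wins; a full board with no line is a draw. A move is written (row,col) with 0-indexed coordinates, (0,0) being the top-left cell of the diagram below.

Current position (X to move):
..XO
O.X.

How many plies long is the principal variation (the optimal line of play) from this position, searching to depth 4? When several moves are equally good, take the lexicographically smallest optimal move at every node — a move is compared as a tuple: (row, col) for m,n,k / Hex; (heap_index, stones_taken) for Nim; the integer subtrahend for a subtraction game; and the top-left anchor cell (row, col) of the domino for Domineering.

ply 1, X at ..XO/O.X. | (0,0)=+0→X.XO/O.X.*; (0,1)=+0→.XXO/O.X.; (1,1)=+0→..XO/OXX.; (1,3)=+0→..XO/O.XX
ply 2, O at X.XO/O.X. | (0,1)=+0→XOXO/O.X.*; (1,1)=-1→X.XO/OOX.; (1,3)=-1→X.XO/O.XO
ply 3, X at XOXO/O.X. | (1,1)=+0→XOXO/OXX.*; (1,3)=+0→XOXO/O.XX
ply 4, O at XOXO/OXX. | (1,3)=+0→XOXO/OXXO*
ply 5: XOXO/OXXO is terminal +0 (X); from ..XO/O.X. depth 4

PV length from [..XO/O.X.]: 4 plies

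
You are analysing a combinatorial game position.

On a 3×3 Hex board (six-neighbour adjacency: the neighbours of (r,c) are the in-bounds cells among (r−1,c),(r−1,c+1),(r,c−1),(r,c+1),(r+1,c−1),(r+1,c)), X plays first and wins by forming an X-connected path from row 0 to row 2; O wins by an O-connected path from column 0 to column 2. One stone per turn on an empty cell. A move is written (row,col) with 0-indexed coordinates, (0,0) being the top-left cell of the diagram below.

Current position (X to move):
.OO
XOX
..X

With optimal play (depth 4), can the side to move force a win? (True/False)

ply 1, X at .OO/XOX/..X | (0,0)=-1→XOO/XOX/..X*; (2,0)=-1→.OO/XOX/X.X; (2,1)=-1→.OO/XOX/.XX
ply 2, O at XOO/XOX/..X | (2,0)=+1→XOO/XOX/O.X*; (2,1)=-1→XOO/XOX/.OX
ply 3: XOO/XOX/O.X is terminal -1 (X); from .OO/XOX/..X depth 4

X winning at [.OO/XOX/..X]: False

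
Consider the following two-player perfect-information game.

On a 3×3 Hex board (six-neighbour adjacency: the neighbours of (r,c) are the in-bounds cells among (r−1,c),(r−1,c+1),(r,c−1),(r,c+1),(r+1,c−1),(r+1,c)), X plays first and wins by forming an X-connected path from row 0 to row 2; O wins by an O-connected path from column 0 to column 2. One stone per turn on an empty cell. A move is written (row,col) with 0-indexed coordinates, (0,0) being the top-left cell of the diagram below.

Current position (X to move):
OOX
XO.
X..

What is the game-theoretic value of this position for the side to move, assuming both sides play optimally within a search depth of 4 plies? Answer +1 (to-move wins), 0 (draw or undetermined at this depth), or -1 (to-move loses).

p1 X@[OOX/XO./X..]: (1,2)[OOX/XOX/X..]+1* (2,1)[OOX/XO./XX.]-1 (2,2)[OOX/XO./X.X]-1
p2 O@[OOX/XOX/X..]: (2,1)[OOX/XOX/XO.]-1* (2,2)[OOX/XOX/X.O]-1
p3 X@[OOX/XOX/XO.]: (2,2)[OOX/XOX/XOX]+1*
p4 O@[OOX/XOX/XOX] terminal -1; root [OOX/XO./X..] d4

value(OOX/XO./X.., X) = +1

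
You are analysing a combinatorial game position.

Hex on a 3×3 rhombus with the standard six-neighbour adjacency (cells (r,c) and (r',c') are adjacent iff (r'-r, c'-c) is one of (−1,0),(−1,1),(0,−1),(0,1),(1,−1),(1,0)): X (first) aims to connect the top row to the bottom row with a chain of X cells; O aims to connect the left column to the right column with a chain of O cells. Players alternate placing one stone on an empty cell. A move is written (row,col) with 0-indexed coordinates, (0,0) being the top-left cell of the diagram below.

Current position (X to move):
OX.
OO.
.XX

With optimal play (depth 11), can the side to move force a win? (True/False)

X winning at [OX./OO./.XX]: False

p1 X@[OX./OO./.XX]: (0,2)[OXX/OO./.XX]-1* (1,2)[OX./OOX/.XX]-1 (2,0)[OX./OO./XXX]-1
p2 O@[OXX/OO./.XX]: (1,2)[OXX/OOO/.XX]+1* (2,0)[OXX/OO./OXX]-1
p3 X@[OXX/OOO/.XX] terminal -1; root [OX./OO./.XX] d11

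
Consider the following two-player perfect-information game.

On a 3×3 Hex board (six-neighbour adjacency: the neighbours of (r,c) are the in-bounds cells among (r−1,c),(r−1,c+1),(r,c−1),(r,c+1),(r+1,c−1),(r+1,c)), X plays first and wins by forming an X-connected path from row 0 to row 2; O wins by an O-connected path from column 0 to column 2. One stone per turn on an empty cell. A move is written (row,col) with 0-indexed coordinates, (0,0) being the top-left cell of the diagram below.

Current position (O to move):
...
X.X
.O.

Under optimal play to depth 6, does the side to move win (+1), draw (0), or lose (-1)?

value(.../X.X/.O., O) = -1

ply 1, O at .../X.X/.O. | (0,0)=-1→O../X.X/.O.*; (0,1)=-1→.O./X.X/.O.; (0,2)=-1→..O/X.X/.O.; (1,1)=-1→.../XOX/.O.; (2,0)=-1→.../X.X/OO.; (2,2)=-1→.../X.X/.OO
ply 2, X at O../X.X/.O. | (0,1)=+1→OX./X.X/.O.*; (0,2)=+1→O.X/X.X/.O.; (1,1)=+1→O../XXX/.O.; (2,0)=+1→O../X.X/XO.; (2,2)=+1→O../X.X/.OX
ply 3, O at OX./X.X/.O. | (0,2)=-1→OXO/X.X/.O.*; (1,1)=-1→OX./XOX/.O.; (2,0)=-1→OX./X.X/OO.; (2,2)=-1→OX./X.X/.OO
ply 4, X at OXO/X.X/.O. | (1,1)=+1→OXO/XXX/.O.*; (2,0)=+1→OXO/X.X/XO.; (2,2)=+1→OXO/X.X/.OX
ply 5, O at OXO/XXX/.O. | (2,0)=-1→OXO/XXX/OO.*; (2,2)=-1→OXO/XXX/.OO
ply 6, X at OXO/XXX/OO. | (2,2)=+1→OXO/XXX/OOX*
ply 7: OXO/XXX/OOX is terminal -1 (O); from .../X.X/.O. depth 6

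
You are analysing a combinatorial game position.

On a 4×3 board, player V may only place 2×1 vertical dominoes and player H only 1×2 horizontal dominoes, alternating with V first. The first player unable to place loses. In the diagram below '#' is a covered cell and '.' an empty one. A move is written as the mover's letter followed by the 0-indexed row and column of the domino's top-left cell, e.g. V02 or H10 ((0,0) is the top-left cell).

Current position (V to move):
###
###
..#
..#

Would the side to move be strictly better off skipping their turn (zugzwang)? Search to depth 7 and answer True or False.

p1 V@[###/###/..#/..#]: V20[###/###/#.#/#.#]+1* V21[###/###/.##/.##]+1
p2 H@[###/###/#.#/#.#] terminal -1; root [###/###/..#/..#] d7
pass branch (H moves first from the same position):
  | p1 H@[###/###/..#/..#]: H20[###/###/###/..#]+1* H30[###/###/..#/###]+1
  | p2 V@[###/###/###/..#] terminal -1; root [###/###/..#/..#] d7
V moving scores +1; V passing scores -1

zugzwang(###/###/..#/..#, V) = False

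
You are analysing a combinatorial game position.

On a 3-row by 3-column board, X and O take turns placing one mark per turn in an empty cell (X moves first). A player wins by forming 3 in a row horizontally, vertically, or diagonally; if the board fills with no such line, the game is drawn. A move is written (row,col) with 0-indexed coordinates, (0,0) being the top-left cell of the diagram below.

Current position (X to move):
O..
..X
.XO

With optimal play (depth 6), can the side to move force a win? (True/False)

p1 X@[O../..X/.XO]: (0,1)[OX./..X/.XO]-1 (0,2)[O.X/..X/.XO]-1 (1,0)[O../X.X/.XO]-1 (1,1)[O../.XX/.XO]+1* (2,0)[O../..X/XXO]-1
p2 O@[O../.XX/.XO]: (0,1)[OO./.XX/.XO]-1* (0,2)[O.O/.XX/.XO]-1 (1,0)[O../OXX/.XO]-1 (2,0)[O../.XX/OXO]-1
p3 X@[OO./.XX/.XO]: (0,2)[OOX/.XX/.XO]+1* (1,0)[OO./XXX/.XO]+1 (2,0)[OO./.XX/XXO]-1
p4 O@[OOX/.XX/.XO]: (1,0)[OOX/OXX/.XO]-1* (2,0)[OOX/.XX/OXO]-1
p5 X@[OOX/OXX/.XO]: (2,0)[OOX/OXX/XXO]+1*
p6 O@[OOX/OXX/XXO] terminal -1; root [O../..X/.XO] d6

X winning at [O../..X/.XO]: True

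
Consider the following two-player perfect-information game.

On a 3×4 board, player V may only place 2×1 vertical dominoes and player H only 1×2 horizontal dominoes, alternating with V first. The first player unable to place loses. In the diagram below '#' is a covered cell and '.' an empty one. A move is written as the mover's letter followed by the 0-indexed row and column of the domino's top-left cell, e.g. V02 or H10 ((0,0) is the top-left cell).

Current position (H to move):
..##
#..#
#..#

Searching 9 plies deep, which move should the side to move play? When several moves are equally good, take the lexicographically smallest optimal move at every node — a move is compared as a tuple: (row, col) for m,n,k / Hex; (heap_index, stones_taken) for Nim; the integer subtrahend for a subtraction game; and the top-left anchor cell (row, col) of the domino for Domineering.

H's best at [..##/#..#/#..#]: H11

p1 H@[..##/#..#/#..#]: H00[####/#..#/#..#]-1 H11[..##/####/#..#]+1* H21[..##/#..#/####]-1
p2 V@[..##/####/#..#] terminal -1; root [..##/#..#/#..#] d9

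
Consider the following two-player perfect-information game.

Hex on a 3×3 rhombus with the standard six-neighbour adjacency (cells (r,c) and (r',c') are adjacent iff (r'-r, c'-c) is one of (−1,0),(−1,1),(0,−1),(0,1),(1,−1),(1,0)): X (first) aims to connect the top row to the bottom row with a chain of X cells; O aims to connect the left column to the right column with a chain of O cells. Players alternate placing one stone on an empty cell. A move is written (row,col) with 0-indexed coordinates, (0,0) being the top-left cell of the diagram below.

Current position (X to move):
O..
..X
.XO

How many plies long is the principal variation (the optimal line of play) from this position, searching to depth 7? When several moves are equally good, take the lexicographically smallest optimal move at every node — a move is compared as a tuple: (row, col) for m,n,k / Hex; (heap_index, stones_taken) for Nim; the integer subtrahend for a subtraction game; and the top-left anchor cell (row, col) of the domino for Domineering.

PV length from [O../..X/.XO]: 5 plies

ply 1, X at O../..X/.XO | (0,1)=+1→OX./..X/.XO*; (0,2)=+1→O.X/..X/.XO; (1,0)=+1→O../X.X/.XO; (1,1)=+1→O../.XX/.XO; (2,0)=+1→O../..X/XXO
ply 2, O at OX./..X/.XO | (0,2)=-1→OXO/..X/.XO*; (1,0)=-1→OX./O.X/.XO; (1,1)=-1→OX./.OX/.XO; (2,0)=-1→OX./..X/OXO
ply 3, X at OXO/..X/.XO | (1,0)=+1→OXO/X.X/.XO*; (1,1)=+1→OXO/.XX/.XO; (2,0)=+1→OXO/..X/XXO
ply 4, O at OXO/X.X/.XO | (1,1)=-1→OXO/XOX/.XO*; (2,0)=-1→OXO/X.X/OXO
ply 5, X at OXO/XOX/.XO | (2,0)=+1→OXO/XOX/XXO*
ply 6: OXO/XOX/XXO is terminal -1 (O); from O../..X/.XO depth 7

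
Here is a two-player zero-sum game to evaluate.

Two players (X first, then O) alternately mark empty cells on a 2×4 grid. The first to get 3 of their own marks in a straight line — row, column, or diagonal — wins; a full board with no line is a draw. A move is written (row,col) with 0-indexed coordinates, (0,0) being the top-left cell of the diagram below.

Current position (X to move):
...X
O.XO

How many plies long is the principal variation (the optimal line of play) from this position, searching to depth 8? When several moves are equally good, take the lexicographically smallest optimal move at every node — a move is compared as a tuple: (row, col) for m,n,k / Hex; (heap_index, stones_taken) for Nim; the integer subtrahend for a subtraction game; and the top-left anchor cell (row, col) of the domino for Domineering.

PV length from [...X/O.XO]: 4 plies

ply 1, X at ...X/O.XO | (0,0)=+0→X..X/O.XO*; (0,1)=+0→.X.X/O.XO; (0,2)=+0→..XX/O.XO; (1,1)=+0→...X/OXXO
ply 2, O at X..X/O.XO | (0,1)=+0→XO.X/O.XO*; (0,2)=+0→X.OX/O.XO; (1,1)=+0→X..X/OOXO
ply 3, X at XO.X/O.XO | (0,2)=+0→XOXX/O.XO*; (1,1)=+0→XO.X/OXXO
ply 4, O at XOXX/O.XO | (1,1)=+0→XOXX/OOXO*
ply 5: XOXX/OOXO is terminal +0 (X); from ...X/O.XO depth 8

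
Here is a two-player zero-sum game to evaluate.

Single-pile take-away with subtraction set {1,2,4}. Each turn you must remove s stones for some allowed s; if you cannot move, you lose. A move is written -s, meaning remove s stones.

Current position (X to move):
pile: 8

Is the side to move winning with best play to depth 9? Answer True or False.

X winning at [8]: True

[8] X move#1: -1:-1/7, -2:+1/6*, -4:-1/4
[6] O move#2: -1:-1/5*, -2:-1/4, -4:-1/2
[5] X move#3: -1:-1/4, -2:+1/3*, -4:-1/1
[3] O move#4: -1:-1/2*, -2:-1/1
[2] X move#5: -1:-1/1, -2:+1/0*
[0] end (terminal -1, O#6); searched 8 to 9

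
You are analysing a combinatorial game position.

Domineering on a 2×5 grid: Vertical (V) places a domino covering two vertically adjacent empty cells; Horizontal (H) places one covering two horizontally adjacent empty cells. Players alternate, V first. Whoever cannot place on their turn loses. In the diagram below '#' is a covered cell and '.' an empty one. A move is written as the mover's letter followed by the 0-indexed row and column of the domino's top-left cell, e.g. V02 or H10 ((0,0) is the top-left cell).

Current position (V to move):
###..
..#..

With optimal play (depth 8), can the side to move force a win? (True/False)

[###../..#..] V move#1: V03:+1/####./..##.*, V04:+1/###.#/..#.#
[####./..##.] H move#2: H10:-1/####./####.*
[####./####.] V move#3: V04:+1/#####/#####*
[#####/#####] end (terminal -1, H#4); searched ###../..#.. to 8

V winning at [###../..#..]: True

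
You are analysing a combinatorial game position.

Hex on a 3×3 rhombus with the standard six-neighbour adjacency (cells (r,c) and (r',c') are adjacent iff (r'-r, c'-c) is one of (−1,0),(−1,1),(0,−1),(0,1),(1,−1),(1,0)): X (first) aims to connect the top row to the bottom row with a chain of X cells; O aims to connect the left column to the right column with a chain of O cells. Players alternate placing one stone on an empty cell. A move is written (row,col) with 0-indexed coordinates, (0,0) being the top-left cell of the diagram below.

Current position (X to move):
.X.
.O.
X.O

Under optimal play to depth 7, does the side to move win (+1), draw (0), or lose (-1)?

value(.X./.O./X.O, X) = +1

ply 1, X at .X./.O./X.O | (0,0)=-1→XX./.O./X.O; (0,2)=-1→.XX/.O./X.O; (1,0)=+1→.X./XO./X.O*; (1,2)=-1→.X./.OX/X.O; (2,1)=-1→.X./.O./XXO
ply 2: .X./XO./X.O is terminal -1 (O); from .X./.O./X.O depth 7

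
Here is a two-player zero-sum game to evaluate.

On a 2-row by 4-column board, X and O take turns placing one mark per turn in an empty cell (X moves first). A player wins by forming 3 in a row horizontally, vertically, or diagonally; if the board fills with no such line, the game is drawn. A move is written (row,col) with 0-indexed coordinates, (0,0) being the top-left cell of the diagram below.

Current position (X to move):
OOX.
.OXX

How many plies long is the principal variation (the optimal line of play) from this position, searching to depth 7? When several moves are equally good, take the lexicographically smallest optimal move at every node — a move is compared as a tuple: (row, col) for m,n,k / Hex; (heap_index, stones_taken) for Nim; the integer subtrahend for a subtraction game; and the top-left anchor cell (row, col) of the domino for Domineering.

ply 1, X at OOX./.OXX | (0,3)=+0→OOXX/.OXX*; (1,0)=+0→OOX./XOXX
ply 2, O at OOXX/.OXX | (1,0)=+0→OOXX/OOXX*
ply 3: OOXX/OOXX is terminal +0 (X); from OOX./.OXX depth 7

PV length from [OOX./.OXX]: 2 plies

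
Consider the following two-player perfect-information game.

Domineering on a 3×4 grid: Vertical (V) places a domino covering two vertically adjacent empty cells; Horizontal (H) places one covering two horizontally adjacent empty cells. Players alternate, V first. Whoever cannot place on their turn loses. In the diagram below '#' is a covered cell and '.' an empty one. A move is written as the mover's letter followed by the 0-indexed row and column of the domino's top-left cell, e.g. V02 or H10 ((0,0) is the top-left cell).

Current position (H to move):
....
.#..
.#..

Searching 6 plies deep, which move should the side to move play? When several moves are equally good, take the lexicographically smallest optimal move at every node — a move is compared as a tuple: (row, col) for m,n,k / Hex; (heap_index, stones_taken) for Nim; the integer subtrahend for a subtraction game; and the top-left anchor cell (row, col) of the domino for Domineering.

H's best at [..../.#../.#..]: H12

[..../.#../.#..] H move#1: H00:-1/##../.#../.#.., H01:-1/.##./.#../.#.., H02:-1/..##/.#../.#.., H12:+1/..../.###/.#..*, H22:-1/..../.#../.###
[..../.###/.#..] V move#2: V00:-1/#.../####/.#..*, V10:-1/..../####/##..
[#.../####/.#..] H move#3: H01:+1/###./####/.#..*, H02:+1/#.##/####/.#.., H22:+1/#.../####/.###
[###./####/.#..] end (terminal -1, V#4); searched ..../.#../.#.. to 6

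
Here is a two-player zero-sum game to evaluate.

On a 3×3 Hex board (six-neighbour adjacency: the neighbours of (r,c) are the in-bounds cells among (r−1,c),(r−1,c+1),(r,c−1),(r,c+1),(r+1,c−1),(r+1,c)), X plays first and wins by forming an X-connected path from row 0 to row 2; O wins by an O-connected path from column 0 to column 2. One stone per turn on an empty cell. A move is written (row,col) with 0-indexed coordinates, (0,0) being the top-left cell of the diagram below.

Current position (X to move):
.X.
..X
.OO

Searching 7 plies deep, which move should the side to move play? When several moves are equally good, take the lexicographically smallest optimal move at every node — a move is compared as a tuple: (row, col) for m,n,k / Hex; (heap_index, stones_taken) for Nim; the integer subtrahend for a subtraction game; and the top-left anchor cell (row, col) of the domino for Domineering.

ply 1, X at .X./..X/.OO | (0,0)=-1→XX./..X/.OO; (0,2)=-1→.XX/..X/.OO; (1,0)=-1→.X./X.X/.OO; (1,1)=-1→.X./.XX/.OO; (2,0)=+1→.X./..X/XOO*
ply 2, O at .X./..X/XOO | (0,0)=-1→OX./..X/XOO*; (0,2)=-1→.XO/..X/XOO; (1,0)=-1→.X./O.X/XOO; (1,1)=-1→.X./.OX/XOO
ply 3, X at OX./..X/XOO | (0,2)=+1→OXX/..X/XOO*; (1,0)=+1→OX./X.X/XOO; (1,1)=+1→OX./.XX/XOO
ply 4, O at OXX/..X/XOO | (1,0)=-1→OXX/O.X/XOO*; (1,1)=-1→OXX/.OX/XOO
ply 5, X at OXX/O.X/XOO | (1,1)=+1→OXX/OXX/XOO*
ply 6: OXX/OXX/XOO is terminal -1 (O); from .X./..X/.OO depth 7

X's best at [.X./..X/.OO]: (2,0)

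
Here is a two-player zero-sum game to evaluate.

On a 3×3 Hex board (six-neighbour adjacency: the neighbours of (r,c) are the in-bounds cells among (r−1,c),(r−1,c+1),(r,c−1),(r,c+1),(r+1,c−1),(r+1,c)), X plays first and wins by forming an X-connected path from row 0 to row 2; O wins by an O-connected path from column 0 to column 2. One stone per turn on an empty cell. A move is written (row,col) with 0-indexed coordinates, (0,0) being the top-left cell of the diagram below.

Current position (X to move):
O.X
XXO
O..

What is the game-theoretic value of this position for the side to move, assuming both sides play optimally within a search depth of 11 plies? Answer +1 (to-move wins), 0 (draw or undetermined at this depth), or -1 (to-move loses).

ply 1, X at O.X/XXO/O.. | (0,1)=-1→OXX/XXO/O..; (2,1)=+1→O.X/XXO/OX.*; (2,2)=-1→O.X/XXO/O.X
ply 2: O.X/XXO/OX. is terminal -1 (O); from O.X/XXO/O.. depth 11

value(O.X/XXO/O.., X) = +1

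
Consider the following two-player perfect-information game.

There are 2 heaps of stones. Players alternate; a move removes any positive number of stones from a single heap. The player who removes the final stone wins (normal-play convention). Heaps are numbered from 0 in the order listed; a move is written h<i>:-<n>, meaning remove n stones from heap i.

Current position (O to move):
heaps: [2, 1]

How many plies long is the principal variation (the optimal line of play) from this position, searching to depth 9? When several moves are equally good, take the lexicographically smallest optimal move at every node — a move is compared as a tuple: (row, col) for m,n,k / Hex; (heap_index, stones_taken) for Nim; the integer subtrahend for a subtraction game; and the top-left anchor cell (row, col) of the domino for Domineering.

PV length from [(2,1)]: 3 plies

ply 1, O at (2,1) | h0:-1=+1→(1,1)*; h0:-2=-1→(0,1); h1:-1=-1→(2,0)
ply 2, X at (1,1) | h0:-1=-1→(0,1)*; h1:-1=-1→(1,0)
ply 3, O at (0,1) | h1:-1=+1→(0,0)*
ply 4: (0,0) is terminal -1 (X); from (2,1) depth 9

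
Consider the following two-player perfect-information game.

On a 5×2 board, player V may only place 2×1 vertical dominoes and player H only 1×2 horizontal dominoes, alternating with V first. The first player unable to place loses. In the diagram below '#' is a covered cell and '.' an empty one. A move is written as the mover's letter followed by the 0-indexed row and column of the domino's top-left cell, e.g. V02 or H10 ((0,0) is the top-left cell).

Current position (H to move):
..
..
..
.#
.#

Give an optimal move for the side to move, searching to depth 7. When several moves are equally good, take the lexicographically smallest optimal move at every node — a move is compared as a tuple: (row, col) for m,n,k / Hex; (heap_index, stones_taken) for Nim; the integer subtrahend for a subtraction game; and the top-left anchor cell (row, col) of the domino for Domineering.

H's best at [../../../.#/.#]: H10

[../../../.#/.#] H move#1: H00:-1/##/../../.#/.#, H10:+1/../##/../.#/.#*, H20:-1/../../##/.#/.#
[../##/../.#/.#] V move#2: V20:-1/../##/#./##/.#*, V30:-1/../##/../##/##
[../##/#./##/.#] H move#3: H00:+1/##/##/#./##/.#*
[##/##/#./##/.#] end (terminal -1, V#4); searched ../../../.#/.# to 7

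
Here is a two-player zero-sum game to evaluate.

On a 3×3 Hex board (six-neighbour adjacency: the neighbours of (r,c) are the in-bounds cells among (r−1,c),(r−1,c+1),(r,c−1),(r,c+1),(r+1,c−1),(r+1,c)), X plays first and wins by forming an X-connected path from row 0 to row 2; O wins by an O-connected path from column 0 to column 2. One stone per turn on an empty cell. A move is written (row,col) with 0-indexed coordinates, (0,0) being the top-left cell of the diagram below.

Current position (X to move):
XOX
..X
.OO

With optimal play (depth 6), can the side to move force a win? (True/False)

ply 1, X at XOX/..X/.OO | (1,0)=-1→XOX/X.X/.OO; (1,1)=-1→XOX/.XX/.OO; (2,0)=+1→XOX/..X/XOO*
ply 2, O at XOX/..X/XOO | (1,0)=-1→XOX/O.X/XOO*; (1,1)=-1→XOX/.OX/XOO
ply 3, X at XOX/O.X/XOO | (1,1)=+1→XOX/OXX/XOO*
ply 4: XOX/OXX/XOO is terminal -1 (O); from XOX/..X/.OO depth 6

X winning at [XOX/..X/.OO]: True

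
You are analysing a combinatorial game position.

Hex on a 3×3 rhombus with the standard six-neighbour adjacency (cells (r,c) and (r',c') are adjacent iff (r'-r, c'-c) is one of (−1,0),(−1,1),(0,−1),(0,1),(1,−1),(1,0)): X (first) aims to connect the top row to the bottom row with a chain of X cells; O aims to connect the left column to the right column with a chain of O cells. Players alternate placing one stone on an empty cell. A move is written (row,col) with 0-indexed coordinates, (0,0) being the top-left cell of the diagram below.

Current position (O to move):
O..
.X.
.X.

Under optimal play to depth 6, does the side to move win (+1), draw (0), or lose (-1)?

p1 O@[O../.X./.X.]: (0,1)[OO./.X./.X.]-1* (0,2)[O.O/.X./.X.]-1 (1,0)[O../OX./.X.]-1 (1,2)[O../.XO/.X.]-1 (2,0)[O../.X./OX.]-1 (2,2)[O../.X./.XO]-1
p2 X@[OO./.X./.X.]: (0,2)[OOX/.X./.X.]+1* (1,0)[OO./XX./.X.]-1 (1,2)[OO./.XX/.X.]-1 (2,0)[OO./.X./XX.]-1 (2,2)[OO./.X./.XX]-1
p3 O@[OOX/.X./.X.] terminal -1; root [O../.X./.X.] d6

value(O../.X./.X., O) = -1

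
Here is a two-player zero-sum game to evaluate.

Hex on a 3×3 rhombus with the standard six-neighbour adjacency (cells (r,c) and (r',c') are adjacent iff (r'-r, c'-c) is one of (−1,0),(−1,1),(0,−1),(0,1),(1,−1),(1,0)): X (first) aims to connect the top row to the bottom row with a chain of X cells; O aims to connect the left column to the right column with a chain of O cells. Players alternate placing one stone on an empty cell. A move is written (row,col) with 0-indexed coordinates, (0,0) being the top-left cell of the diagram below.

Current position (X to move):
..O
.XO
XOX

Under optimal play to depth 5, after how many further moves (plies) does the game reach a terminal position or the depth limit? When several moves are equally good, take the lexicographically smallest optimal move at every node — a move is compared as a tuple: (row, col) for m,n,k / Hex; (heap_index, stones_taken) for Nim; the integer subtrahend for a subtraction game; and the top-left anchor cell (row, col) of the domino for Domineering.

ply 1, X at ..O/.XO/XOX | (0,0)=+1→X.O/.XO/XOX*; (0,1)=+1→.XO/.XO/XOX; (1,0)=+1→..O/XXO/XOX
ply 2, O at X.O/.XO/XOX | (0,1)=-1→XOO/.XO/XOX*; (1,0)=-1→X.O/OXO/XOX
ply 3, X at XOO/.XO/XOX | (1,0)=+1→XOO/XXO/XOX*
ply 4: XOO/XXO/XOX is terminal -1 (O); from ..O/.XO/XOX depth 5

PV length from [..O/.XO/XOX]: 3 plies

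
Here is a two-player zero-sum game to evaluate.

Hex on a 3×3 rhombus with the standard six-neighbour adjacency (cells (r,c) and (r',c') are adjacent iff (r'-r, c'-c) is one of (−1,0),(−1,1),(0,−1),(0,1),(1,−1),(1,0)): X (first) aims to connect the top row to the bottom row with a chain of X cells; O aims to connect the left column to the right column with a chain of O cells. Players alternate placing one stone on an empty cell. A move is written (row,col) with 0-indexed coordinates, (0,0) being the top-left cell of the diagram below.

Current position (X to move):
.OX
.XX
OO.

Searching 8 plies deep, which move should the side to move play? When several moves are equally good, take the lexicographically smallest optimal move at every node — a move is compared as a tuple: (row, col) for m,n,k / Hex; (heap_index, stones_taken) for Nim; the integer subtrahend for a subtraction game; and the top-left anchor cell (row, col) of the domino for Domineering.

X's best at [.OX/.XX/OO.]: (2,2)

ply 1, X at .OX/.XX/OO. | (0,0)=-1→XOX/.XX/OO.; (1,0)=-1→.OX/XXX/OO.; (2,2)=+1→.OX/.XX/OOX*
ply 2: .OX/.XX/OOX is terminal -1 (O); from .OX/.XX/OO. depth 8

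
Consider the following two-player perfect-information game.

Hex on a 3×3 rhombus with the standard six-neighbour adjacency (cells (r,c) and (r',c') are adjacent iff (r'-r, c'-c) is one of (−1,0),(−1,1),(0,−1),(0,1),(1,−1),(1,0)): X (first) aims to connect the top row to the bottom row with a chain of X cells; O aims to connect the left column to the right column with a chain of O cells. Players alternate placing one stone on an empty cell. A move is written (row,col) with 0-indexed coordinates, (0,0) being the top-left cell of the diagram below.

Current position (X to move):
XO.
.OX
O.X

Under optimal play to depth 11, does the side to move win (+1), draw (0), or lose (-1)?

ply 1, X at XO./.OX/O.X | (0,2)=+1→XOX/.OX/O.X*; (1,0)=-1→XO./XOX/O.X; (2,1)=-1→XO./.OX/OXX
ply 2: XOX/.OX/O.X is terminal -1 (O); from XO./.OX/O.X depth 11

value(XO./.OX/O.X, X) = +1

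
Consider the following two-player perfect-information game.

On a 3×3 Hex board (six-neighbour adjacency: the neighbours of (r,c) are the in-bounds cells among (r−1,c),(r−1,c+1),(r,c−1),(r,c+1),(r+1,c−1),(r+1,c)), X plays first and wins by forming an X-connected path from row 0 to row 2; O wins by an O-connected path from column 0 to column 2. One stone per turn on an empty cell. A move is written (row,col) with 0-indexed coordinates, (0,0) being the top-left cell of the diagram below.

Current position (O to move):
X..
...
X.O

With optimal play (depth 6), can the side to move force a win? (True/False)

[X../.../X.O] O move#1: (0,1):-1/XO./.../X.O*, (0,2):-1/X.O/.../X.O, (1,0):-1/X../O../X.O, (1,1):-1/X../.O./X.O, (1,2):-1/X../..O/X.O, (2,1):-1/X../.../XOO
[XO./.../X.O] X move#2: (0,2):+1/XOX/.../X.O*, (1,0):+1/XO./X../X.O, (1,1):+1/XO./.X./X.O, (1,2):+1/XO./..X/X.O, (2,1):+1/XO./.../XXO
[XOX/.../X.O] O move#3: (1,0):-1/XOX/O../X.O*, (1,1):-1/XOX/.O./X.O, (1,2):-1/XOX/..O/X.O, (2,1):-1/XOX/.../XOO
[XOX/O../X.O] X move#4: (1,1):+1/XOX/OX./X.O*, (1,2):+1/XOX/O.X/X.O, (2,1):+1/XOX/O../XXO
[XOX/OX./X.O] end (terminal -1, O#5); searched X../.../X.O to 6

O winning at [X../.../X.O]: False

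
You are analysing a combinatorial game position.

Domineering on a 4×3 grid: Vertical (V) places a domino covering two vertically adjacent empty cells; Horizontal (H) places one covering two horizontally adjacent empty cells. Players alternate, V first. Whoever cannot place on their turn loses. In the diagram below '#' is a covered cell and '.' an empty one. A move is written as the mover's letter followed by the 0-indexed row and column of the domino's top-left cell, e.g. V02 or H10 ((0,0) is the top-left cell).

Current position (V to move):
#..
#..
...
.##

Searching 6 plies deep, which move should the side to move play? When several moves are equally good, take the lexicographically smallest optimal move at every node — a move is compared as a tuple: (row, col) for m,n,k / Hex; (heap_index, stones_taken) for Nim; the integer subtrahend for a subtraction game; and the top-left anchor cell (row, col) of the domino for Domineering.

V's best at [#../#../.../.##]: V01

[#../#../.../.##] V move#1: V01:+1/##./##./.../.##*, V02:+1/#.#/#.#/.../.##, V11:+1/#../##./.#./.##, V12:+1/#../#.#/..#/.##, V20:-1/#../#../#../###
[##./##./.../.##] H move#2: H20:-1/##./##./##./.##*, H21:-1/##./##./.##/.##
[##./##./##./.##] V move#3: V02:+1/###/###/##./.##*, V12:+1/##./###/###/.##
[###/###/##./.##] end (terminal -1, H#4); searched #../#../.../.## to 6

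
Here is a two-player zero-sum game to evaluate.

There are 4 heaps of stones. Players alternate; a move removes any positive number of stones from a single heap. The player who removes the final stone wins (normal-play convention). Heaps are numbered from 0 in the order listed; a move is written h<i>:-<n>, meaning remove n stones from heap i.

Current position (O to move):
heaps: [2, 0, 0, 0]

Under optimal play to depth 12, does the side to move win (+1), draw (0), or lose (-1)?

value((2,0,0,0), O) = +1

p1 O@[(2,0,0,0)]: h0:-1[(1,0,0,0)]-1 h0:-2[(0,0,0,0)]+1*
p2 X@[(0,0,0,0)] terminal -1; root [(2,0,0,0)] d12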